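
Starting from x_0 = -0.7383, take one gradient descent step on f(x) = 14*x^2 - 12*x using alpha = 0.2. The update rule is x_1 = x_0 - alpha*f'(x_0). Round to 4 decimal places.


We compute the gradient at x_0 and apply the update.
f'(x) = 28*x - 12
f'(-0.7383) = 28*-0.7383 - 12 = -32.6724
x_1 = -0.7383 - 0.2*-32.6724 = 5.7962


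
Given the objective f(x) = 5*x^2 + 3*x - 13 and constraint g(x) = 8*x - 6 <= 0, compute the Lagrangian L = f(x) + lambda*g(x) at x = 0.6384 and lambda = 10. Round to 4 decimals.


Step 1: Evaluate f(x).
f(0.6384) = 5*0.6384^2 + 3*0.6384 - 13 = -9.047
Step 2: Evaluate g(x).
g(0.6384) = 8*0.6384 - 6 = -0.8928
Step 3: Compute Lagrangian.
L = -9.047 + 10*-0.8928 = -17.975


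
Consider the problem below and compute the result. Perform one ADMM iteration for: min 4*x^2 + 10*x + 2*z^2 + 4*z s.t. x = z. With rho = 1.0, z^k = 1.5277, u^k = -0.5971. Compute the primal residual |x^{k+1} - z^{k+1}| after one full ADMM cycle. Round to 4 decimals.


ADMM iteration with rho = 1.0, z^k = 1.5277, u^k = -0.5971
Step 1: x-update.
Minimize 4*x^2 + 10*x + (1.0/2)*(x - 1.5277 - 0.5971)^2
FOC: (2*4 + 1.0)*x = -10 + 1.0*(1.5277 + 0.5971)
x^{k+1} = -0.875
Step 2: z-update.
Minimize 2*z^2 + 4*z + (1.0/2)*(-0.875 - z - 0.5971)^2
FOC: (2*2 + 1.0)*z = -4 + 1.0*(-0.875 - 0.5971)
z^{k+1} = -1.0944
Step 3: u-update.
u^{k+1} = -0.5971 - 0.875 + 1.0944 = -0.3777
Step 4: Primal residual = |-0.875 + 1.0944| = 0.2194


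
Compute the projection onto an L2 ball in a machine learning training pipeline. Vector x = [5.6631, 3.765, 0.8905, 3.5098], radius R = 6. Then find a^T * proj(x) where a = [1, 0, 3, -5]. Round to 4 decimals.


Step 1: Compute ||x|| (intermediates to 6 decimals).
||x|| = sqrt(5.6631^2 + 3.765^2 + 0.8905^2 + 3.5098^2) = 7.704389
Step 2: Project.
Since ||x|| > R, scale = R/||x|| = 6/7.704389 = 0.778777, proj(x) = scale * x
proj(x) = [4.410292, 2.932095, 0.693501, 2.733352]
Step 3: Dot product.
a^T * proj(x) = 1*4.410292 + 0*2.932095 + 3*0.693501 - 5*2.733352 = -7.176


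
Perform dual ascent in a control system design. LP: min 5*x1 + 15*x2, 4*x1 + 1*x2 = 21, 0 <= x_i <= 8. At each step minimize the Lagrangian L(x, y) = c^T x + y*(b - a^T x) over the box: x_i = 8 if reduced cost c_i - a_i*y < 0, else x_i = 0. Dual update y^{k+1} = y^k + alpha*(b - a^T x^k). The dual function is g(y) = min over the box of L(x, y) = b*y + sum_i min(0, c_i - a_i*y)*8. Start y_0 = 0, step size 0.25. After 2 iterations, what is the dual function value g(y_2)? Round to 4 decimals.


Dual ascent for LP: min 5*x1 + 15*x2, 4*x1 + 1*x2 = 21, 0 <= x_i <= 8
Step 1: y^k = 0.0, reduced costs: (5.0, 15.0)
  x^k = (0.0, 0.0), subgradient = b - a^T x = 21.0
  y^{k+1} = 0.0 + 0.25*21.0 = 5.25
Step 2: y^k = 5.25, reduced costs: (-16.0, 9.75)
  x^k = (8.0, 0.0), subgradient = b - a^T x = -11.0
  y^{k+1} = 5.25 + 0.25*-11.0 = 2.5
Dual objective at y_2 = 2.5: reduced costs (-5.0, 12.5), box minimizer x = (8.0, 0.0)
g(y_2) = b*y + (c1 - a1*y)*x1 + (c2 - a2*y)*x2 = 21*2.5 + (-5.0)*8.0 + 12.5*0.0 = 52.5 - 40.0 + 0.0 = 12.5


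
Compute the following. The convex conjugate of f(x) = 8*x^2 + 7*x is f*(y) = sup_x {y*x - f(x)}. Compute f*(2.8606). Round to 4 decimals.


f*(y) = sup_x {y*x - a*x^2 - b*x} = sup_x {(y-b)*x - a*x^2}
FOC: (y - b) - 2a*x = 0 => x* = (y - b)/(2a)
x* = (2.8606 - 7)/(2*8) = -0.2587
f*(2.8606) = (y-b)^2/(4a) = (2.8606 - 7)^2/(4*8)
= 17.1346/32 = 0.5355


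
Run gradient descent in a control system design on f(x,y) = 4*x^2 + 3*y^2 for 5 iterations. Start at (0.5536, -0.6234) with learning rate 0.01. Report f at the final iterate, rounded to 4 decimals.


Gradient descent on f(x,y) = 4*x^2 + 3*y^2.
Starting point: (0.5536, -0.6234), alpha = 0.01
Step 1: grad_x = 2*4*0.5536 = 4.4288, grad_y = 2*3*-0.6234 = -3.7404
  x_1 = 0.5536 - 0.01*4.4288 = 0.5093
  y_1 = -0.6234 - 0.01*-3.7404 = -0.586
Step 2: grad_x = 2*4*0.5093 = 4.0745, grad_y = 2*3*-0.586 = -3.516
  x_2 = 0.5093 - 0.01*4.0745 = 0.4686
  y_2 = -0.586 - 0.01*-3.516 = -0.5508
Step 3: grad_x = 2*4*0.4686 = 3.7485, grad_y = 2*3*-0.5508 = -3.305
  x_3 = 0.4686 - 0.01*3.7485 = 0.4311
  y_3 = -0.5508 - 0.01*-3.305 = -0.5178
Step 4: grad_x = 2*4*0.4311 = 3.4487, grad_y = 2*3*-0.5178 = -3.1067
  x_4 = 0.4311 - 0.01*3.4487 = 0.3966
  y_4 = -0.5178 - 0.01*-3.1067 = -0.4867
Step 5: grad_x = 2*4*0.3966 = 3.1728, grad_y = 2*3*-0.4867 = -2.9203
  x_5 = 0.3966 - 0.01*3.1728 = 0.3649
  y_5 = -0.4867 - 0.01*-2.9203 = -0.4575
f(0.3649, -0.4575) = 4*0.3649^2 + 3*(-0.4575)^2 = 1.1605


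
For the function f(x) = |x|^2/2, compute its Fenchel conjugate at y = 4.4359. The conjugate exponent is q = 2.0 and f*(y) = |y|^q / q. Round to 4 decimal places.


The conjugate exponent q satisfies 1/p + 1/q = 1.
p = 2, so q = 2/(2 - 1) = 2.0
|y|^q = 4.4359^2.0 = 19.6772
f*(4.4359) = 19.6772 / 2.0 = 9.8386


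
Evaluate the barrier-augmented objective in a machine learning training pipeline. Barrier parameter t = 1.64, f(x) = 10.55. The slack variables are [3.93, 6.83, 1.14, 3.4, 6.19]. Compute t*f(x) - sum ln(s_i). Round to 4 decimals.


Step 1: Compute log-barrier.
ln values: [1.3686, 1.9213, 0.131, 1.2238, 1.8229]
phi = -(1.3686 + 1.9213 + 0.131 + 1.2238 + 1.8229) = -6.4677
Step 2: Compute augmented objective.
t*f(x) = 1.64*10.55 = 17.302
Total = 17.302 - 6.4677 = 10.8343


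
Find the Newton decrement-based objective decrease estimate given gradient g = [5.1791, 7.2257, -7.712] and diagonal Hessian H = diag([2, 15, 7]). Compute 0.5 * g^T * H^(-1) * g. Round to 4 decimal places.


Step 1: H is diagonal, so H^(-1) * g = [2.5896, 0.4817, -1.1017].
Step 2: g^T H^(-1) g = sum_i g_i^2 / H_ii
  = (5.1791)^2/2 + (7.2257)^2/15 + (-7.712)^2/7
  = 13.4115 + 3.4807 + 8.4964 = 25.3887
Step 3: Objective decrease = 0.5 * g^T H^(-1) g = 12.6943


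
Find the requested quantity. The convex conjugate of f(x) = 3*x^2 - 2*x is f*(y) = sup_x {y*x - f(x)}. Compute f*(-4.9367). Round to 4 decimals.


f*(y) = sup_x {y*x - a*x^2 - b*x} = sup_x {(y-b)*x - a*x^2}
FOC: (y - b) - 2a*x = 0 => x* = (y - b)/(2a)
x* = (-4.9367 + 2)/(2*3) = -0.4895
f*(-4.9367) = (y-b)^2/(4a) = (-4.9367 + 2)^2/(4*3)
= 8.6242/12 = 0.7187


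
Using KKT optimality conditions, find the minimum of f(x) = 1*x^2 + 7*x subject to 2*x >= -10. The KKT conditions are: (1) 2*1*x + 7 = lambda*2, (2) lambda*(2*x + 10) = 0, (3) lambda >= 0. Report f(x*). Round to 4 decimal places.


Step 1: Try lambda = 0 (constraint inactive).
Stationarity: 2*1*x + 7 = 0
x* = -7/(2*1) = -3.5
Check constraint: 2*-3.5 = -7.0 >= -10 -- satisfied.
Step 2: Compute optimal value.
f(x*) = 1*(-3.5)^2 + 7*(-3.5) = -12.25


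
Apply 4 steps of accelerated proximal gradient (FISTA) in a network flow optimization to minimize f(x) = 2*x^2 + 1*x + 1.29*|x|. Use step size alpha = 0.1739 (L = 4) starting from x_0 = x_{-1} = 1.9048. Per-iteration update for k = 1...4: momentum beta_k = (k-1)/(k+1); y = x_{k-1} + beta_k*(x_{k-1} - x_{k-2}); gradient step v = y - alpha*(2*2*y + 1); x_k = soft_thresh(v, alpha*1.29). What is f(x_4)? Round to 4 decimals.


FISTA on f(x) = 2*x^2 + 1*x + 1.29*|x|
L = 4, alpha = 0.1739
Iteration 1: beta = 0.0, y = 1.9048 + 0.0*(1.9048 - 1.9048) = 1.9048
  grad(y) = 8.6192, v = y - alpha*grad = 0.4059
  prox(v) = soft_thresh(0.4059, 0.2243) = 0.1816
Iteration 2: beta = 0.3333, y = 0.1816 + 0.3333*(0.1816 - 1.9048) = -0.3928
  grad(y) = -0.5713, v = y - alpha*grad = -0.2935
  prox(v) = soft_thresh(-0.2935, 0.2243) = -0.0691
Iteration 3: beta = 0.5, y = -0.0691 + 0.5*(-0.0691 - 0.1816) = -0.1945
  grad(y) = 0.222, v = y - alpha*grad = -0.2331
  prox(v) = soft_thresh(-0.2331, 0.2243) = -0.0088
Iteration 4: beta = 0.6, y = -0.0088 + 0.6*(-0.0088 + 0.0691) = 0.0274
  grad(y) = 1.1098, v = y - alpha*grad = -0.1655
  prox(v) = soft_thresh(-0.1655, 0.2243) = 0.0
f(x_4) = 2*0.0^2 + 1*0.0 + 1.29*|0.0| = 0.0


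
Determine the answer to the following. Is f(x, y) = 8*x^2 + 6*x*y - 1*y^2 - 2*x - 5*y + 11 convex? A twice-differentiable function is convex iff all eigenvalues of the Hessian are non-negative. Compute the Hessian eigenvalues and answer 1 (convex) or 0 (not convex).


The Hessian of f(x,y) = 8*x^2 + 6*x*y - 1*y^2 - 2*x - 5*y + 11 is:
H = [[16, 6], [6, -2]]
Trace = 16 - 2 = 14
Determinant = 16*-2 - (6)^2 = -68
Discriminant = (14)^2 - 4*-68 = 468.0
Eigenvalues: lambda_1 = -3.8167, lambda_2 = 17.8167
The function is not convex.

0


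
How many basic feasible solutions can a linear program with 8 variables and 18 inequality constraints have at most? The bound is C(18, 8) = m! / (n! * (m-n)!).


Each vertex corresponds to some choice of n active constraints out of m, so the number of vertices is at most C(m, n) = m! / (n!(m-n)!).
m = 18, n = 8
Numerator: 18 * 17 * 16 * 15 * 14 * 13 * 12 * 11
Denominator: 8! = 40320
C(18, 8) = 43758


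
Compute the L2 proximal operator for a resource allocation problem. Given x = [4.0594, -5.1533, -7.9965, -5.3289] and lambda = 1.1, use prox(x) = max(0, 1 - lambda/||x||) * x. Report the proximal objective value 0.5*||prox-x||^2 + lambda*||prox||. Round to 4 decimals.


Step 1: Compute ||x||.
||x|| = 11.6351
Step 2: Compute scaling factor.
scale = max(0, 1 - 1.1/11.6351) = 0.9055
Step 3: prox(x) = [3.6756, -4.6661, -7.2405, -4.8251]
||prox(x)|| = 10.5351
Step 4: Proximal objective.
0.5*||prox-x||^2 = 0.605
lambda*||prox|| = 11.5886
Total = 12.1937


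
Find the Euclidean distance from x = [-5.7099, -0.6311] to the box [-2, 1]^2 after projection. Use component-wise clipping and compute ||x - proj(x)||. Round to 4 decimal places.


Project each component onto [-2, 1].
clip(-5.7099) = -2.0, clip(-0.6311) = -0.6311
Projection = [-2.0, -0.6311]
Squared diffs: [13.7634, 0.0]
Distance = sqrt(13.7634) = 3.7099


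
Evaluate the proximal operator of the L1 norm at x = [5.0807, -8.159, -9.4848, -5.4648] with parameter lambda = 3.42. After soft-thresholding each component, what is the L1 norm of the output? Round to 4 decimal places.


Soft-thresholding with lambda = 3.42:
prox(5.0807) = sign(5.0807)*max(|5.0807| - 3.42, 0) = 1.6607
prox(-8.159) = sign(-8.159)*max(|-8.159| - 3.42, 0) = -4.739
prox(-9.4848) = sign(-9.4848)*max(|-9.4848| - 3.42, 0) = -6.0648
prox(-5.4648) = sign(-5.4648)*max(|-5.4648| - 3.42, 0) = -2.0448
prox(x) = [1.6607, -4.739, -6.0648, -2.0448]
||prox(x)||_1 = 1.6607 + 4.739 + 6.0648 + 2.0448 = 14.5093


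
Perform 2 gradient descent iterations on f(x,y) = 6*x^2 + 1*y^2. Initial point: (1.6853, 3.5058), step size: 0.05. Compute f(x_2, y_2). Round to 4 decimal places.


Gradient descent on f(x,y) = 6*x^2 + 1*y^2.
Starting point: (1.6853, 3.5058), alpha = 0.05
Step 1: grad_x = 2*6*1.6853 = 20.2236, grad_y = 2*1*3.5058 = 7.0116
  x_1 = 1.6853 - 0.05*20.2236 = 0.6741
  y_1 = 3.5058 - 0.05*7.0116 = 3.1552
Step 2: grad_x = 2*6*0.6741 = 8.0894, grad_y = 2*1*3.1552 = 6.3104
  x_2 = 0.6741 - 0.05*8.0894 = 0.2696
  y_2 = 3.1552 - 0.05*6.3104 = 2.8397
f(0.2696, 2.8397) = 6*0.2696^2 + 1*2.8397^2 = 8.5001


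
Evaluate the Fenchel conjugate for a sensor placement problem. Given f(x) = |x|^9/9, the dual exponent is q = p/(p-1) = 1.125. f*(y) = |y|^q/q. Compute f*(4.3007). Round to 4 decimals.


The conjugate exponent q satisfies 1/p + 1/q = 1.
p = 9, so q = 9/(9 - 1) = 1.125
|y|^q = 4.3007^1.125 = 5.161
f*(4.3007) = 5.161 / 1.125 = 4.5875


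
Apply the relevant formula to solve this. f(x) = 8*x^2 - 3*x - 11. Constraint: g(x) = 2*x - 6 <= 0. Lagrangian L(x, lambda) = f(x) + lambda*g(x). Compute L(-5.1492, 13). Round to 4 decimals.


Step 1: Evaluate f(x).
f(-5.1492) = 8*(-5.1492)^2 - 3*(-5.1492) - 11 = 216.5617
Step 2: Evaluate g(x).
g(-5.1492) = 2*-5.1492 - 6 = -16.2984
Step 3: Compute Lagrangian.
L = 216.5617 + 13*-16.2984 = 4.6825


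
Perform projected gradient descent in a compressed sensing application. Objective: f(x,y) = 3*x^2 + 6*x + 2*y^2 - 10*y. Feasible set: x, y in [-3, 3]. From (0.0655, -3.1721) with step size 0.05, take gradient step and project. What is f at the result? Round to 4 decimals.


Step 1: Compute gradient at (0.0655, -3.1721).
grad_x = 2*3*0.0655 + 6 = 6.393
grad_y = 2*2*-3.1721 - 10 = -22.6884
Step 2: Gradient step.
x_raw = 0.0655 - 0.05*6.393 = -0.2542
y_raw = -3.1721 - 0.05*-22.6884 = -2.0377
Step 3: Project onto [-3, 3].
x_proj = clip(-0.2542) = -0.2542
y_proj = clip(-2.0377) = -2.0377
Step 4: Evaluate f.
f(-0.2542, -2.0377) = 27.35


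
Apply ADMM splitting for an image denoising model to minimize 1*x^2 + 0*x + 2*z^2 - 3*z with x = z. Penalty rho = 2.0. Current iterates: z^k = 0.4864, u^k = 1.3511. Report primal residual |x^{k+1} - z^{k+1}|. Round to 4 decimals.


ADMM iteration with rho = 2.0, z^k = 0.4864, u^k = 1.3511
Step 1: x-update.
Minimize 1*x^2 + 0*x + (2.0/2)*(x - 0.4864 + 1.3511)^2
FOC: (2*1 + 2.0)*x = 0 + 2.0*(0.4864 - 1.3511)
x^{k+1} = -0.4324
Step 2: z-update.
Minimize 2*z^2 - 3*z + (2.0/2)*(-0.4324 - z + 1.3511)^2
FOC: (2*2 + 2.0)*z = 3 + 2.0*(-0.4324 + 1.3511)
z^{k+1} = 0.8063
Step 3: u-update.
u^{k+1} = 1.3511 - 0.4324 - 0.8063 = 0.1125
Step 4: Primal residual = |-0.4324 - 0.8063| = 1.2386


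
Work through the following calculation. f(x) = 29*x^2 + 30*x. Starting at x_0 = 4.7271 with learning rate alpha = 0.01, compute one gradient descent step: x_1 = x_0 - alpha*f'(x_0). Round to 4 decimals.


We compute the gradient at x_0 and apply the update.
f'(x) = 58*x + 30
f'(4.7271) = 58*4.7271 + 30 = 304.1718
x_1 = 4.7271 - 0.01*304.1718 = 1.6854


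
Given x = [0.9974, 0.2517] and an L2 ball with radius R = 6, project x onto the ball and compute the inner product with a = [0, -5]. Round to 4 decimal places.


Step 1: Compute ||x|| (intermediates to 6 decimals).
||x|| = sqrt(0.9974^2 + 0.2517^2) = 1.028669
Step 2: Project.
Since ||x|| <= R, proj = x (no scaling needed).
proj(x) = [0.9974, 0.2517]
Step 3: Dot product.
a^T * proj(x) = 0*0.9974 - 5*0.2517 = -1.2585


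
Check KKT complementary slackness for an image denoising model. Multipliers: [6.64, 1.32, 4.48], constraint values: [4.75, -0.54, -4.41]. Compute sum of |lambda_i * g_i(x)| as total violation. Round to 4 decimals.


KKT complementary slackness check:
lambda_1 * g_1 = 6.64 * 4.75 = 31.54
lambda_2 * g_2 = 1.32 * -0.54 = -0.7128
lambda_3 * g_3 = 4.48 * -4.41 = -19.7568
Total violation = 31.54 + 0.7128 + 19.7568 = 52.0096


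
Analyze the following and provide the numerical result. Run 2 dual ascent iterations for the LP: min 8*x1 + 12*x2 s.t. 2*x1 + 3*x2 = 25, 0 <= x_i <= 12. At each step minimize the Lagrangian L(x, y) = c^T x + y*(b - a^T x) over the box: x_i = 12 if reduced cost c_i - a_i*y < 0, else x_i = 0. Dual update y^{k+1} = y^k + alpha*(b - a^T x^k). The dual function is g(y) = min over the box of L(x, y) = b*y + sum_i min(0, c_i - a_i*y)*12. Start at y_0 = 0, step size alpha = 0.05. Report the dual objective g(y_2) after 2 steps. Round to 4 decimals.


Dual ascent for LP: min 8*x1 + 12*x2, 2*x1 + 3*x2 = 25, 0 <= x_i <= 12
Step 1: y^k = 0.0, reduced costs: (8.0, 12.0)
  x^k = (0.0, 0.0), subgradient = b - a^T x = 25.0
  y^{k+1} = 0.0 + 0.05*25.0 = 1.25
Step 2: y^k = 1.25, reduced costs: (5.5, 8.25)
  x^k = (0.0, 0.0), subgradient = b - a^T x = 25.0
  y^{k+1} = 1.25 + 0.05*25.0 = 2.5
Dual objective at y_2 = 2.5: reduced costs (3.0, 4.5), box minimizer x = (0.0, 0.0)
g(y_2) = b*y + (c1 - a1*y)*x1 + (c2 - a2*y)*x2 = 25*2.5 + 3.0*0.0 + 4.5*0.0 = 62.5 + 0.0 + 0.0 = 62.5


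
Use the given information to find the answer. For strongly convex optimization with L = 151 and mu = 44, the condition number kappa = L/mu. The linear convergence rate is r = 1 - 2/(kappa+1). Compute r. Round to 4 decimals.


Step 1: Compute the condition number.
kappa = L/mu = 151/44 = 3.4318
Step 2: Compute the convergence rate.
r = 1 - 2/(kappa + 1) = 1 - 2*mu/(L + mu) = (L - mu)/(L + mu) = 107/195 = 0.5487


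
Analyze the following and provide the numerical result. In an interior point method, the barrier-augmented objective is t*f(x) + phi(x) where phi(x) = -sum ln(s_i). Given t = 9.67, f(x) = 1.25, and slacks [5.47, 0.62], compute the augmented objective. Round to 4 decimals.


Step 1: Compute log-barrier.
ln values: [1.6993, -0.478]
phi = -(1.6993 - 0.478) = -1.2212
Step 2: Compute augmented objective.
t*f(x) = 9.67*1.25 = 12.0875
Total = 12.0875 - 1.2212 = 10.8663


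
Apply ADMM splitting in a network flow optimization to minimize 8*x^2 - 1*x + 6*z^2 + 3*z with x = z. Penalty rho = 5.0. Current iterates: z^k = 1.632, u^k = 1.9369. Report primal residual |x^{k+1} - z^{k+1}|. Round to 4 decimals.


ADMM iteration with rho = 5.0, z^k = 1.632, u^k = 1.9369
Step 1: x-update.
Minimize 8*x^2 - 1*x + (5.0/2)*(x - 1.632 + 1.9369)^2
FOC: (2*8 + 5.0)*x = 1 + 5.0*(1.632 - 1.9369)
x^{k+1} = -0.025
Step 2: z-update.
Minimize 6*z^2 + 3*z + (5.0/2)*(-0.025 - z + 1.9369)^2
FOC: (2*6 + 5.0)*z = -3 + 5.0*(-0.025 + 1.9369)
z^{k+1} = 0.3859
Step 3: u-update.
u^{k+1} = 1.9369 - 0.025 - 0.3859 = 1.5261
Step 4: Primal residual = |-0.025 - 0.3859| = 0.4108


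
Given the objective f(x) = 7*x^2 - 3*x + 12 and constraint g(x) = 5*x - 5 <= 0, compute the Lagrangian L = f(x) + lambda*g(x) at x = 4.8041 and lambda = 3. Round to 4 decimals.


Step 1: Evaluate f(x).
f(4.8041) = 7*4.8041^2 - 3*4.8041 + 12 = 159.1433
Step 2: Evaluate g(x).
g(4.8041) = 5*4.8041 - 5 = 19.0205
Step 3: Compute Lagrangian.
L = 159.1433 + 3*19.0205 = 216.2048


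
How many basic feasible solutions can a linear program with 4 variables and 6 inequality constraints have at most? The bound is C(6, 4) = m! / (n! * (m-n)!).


Each vertex corresponds to some choice of n active constraints out of m, so the number of vertices is at most C(m, n) = m! / (n!(m-n)!).
m = 6, n = 4
Numerator: 6 * 5 * 4 * 3
Denominator: 4! = 24
C(6, 4) = 15


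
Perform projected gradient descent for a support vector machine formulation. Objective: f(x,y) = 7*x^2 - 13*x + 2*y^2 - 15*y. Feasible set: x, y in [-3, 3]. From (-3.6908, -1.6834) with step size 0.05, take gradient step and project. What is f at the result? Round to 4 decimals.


Step 1: Compute gradient at (-3.6908, -1.6834).
grad_x = 2*7*-3.6908 - 13 = -64.6712
grad_y = 2*2*-1.6834 - 15 = -21.7336
Step 2: Gradient step.
x_raw = -3.6908 - 0.05*-64.6712 = -0.4572
y_raw = -1.6834 - 0.05*-21.7336 = -0.5967
Step 3: Project onto [-3, 3].
x_proj = clip(-0.4572) = -0.4572
y_proj = clip(-0.5967) = -0.5967
Step 4: Evaluate f.
f(-0.4572, -0.5967) = 17.0705


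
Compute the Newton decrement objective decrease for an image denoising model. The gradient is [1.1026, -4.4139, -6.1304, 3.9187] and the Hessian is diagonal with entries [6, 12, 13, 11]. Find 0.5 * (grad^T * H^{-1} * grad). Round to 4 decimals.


Step 1: H is diagonal, so H^(-1) * g = [0.1838, -0.3678, -0.4716, 0.3562].
Step 2: g^T H^(-1) g = sum_i g_i^2 / H_ii
  = (1.1026)^2/6 + (-4.4139)^2/12 + (-6.1304)^2/13 + (3.9187)^2/11
  = 0.2026 + 1.6235 + 2.8909 + 1.396 = 6.1131
Step 3: Objective decrease = 0.5 * g^T H^(-1) g = 3.0565


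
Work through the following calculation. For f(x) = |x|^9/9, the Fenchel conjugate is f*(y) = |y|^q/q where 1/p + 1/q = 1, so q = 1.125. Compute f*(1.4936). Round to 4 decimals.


The conjugate exponent q satisfies 1/p + 1/q = 1.
p = 9, so q = 9/(9 - 1) = 1.125
|y|^q = 1.4936^1.125 = 1.5704
f*(1.4936) = 1.5704 / 1.125 = 1.3959


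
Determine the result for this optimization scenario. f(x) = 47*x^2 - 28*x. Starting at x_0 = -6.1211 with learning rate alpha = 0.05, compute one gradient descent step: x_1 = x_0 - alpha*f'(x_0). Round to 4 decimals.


We compute the gradient at x_0 and apply the update.
f'(x) = 94*x - 28
f'(-6.1211) = 94*-6.1211 - 28 = -603.3834
x_1 = -6.1211 - 0.05*-603.3834 = 24.0481


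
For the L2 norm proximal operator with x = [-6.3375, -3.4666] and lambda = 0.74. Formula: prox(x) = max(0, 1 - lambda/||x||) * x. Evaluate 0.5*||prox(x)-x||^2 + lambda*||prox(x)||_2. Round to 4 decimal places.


Step 1: Compute ||x||.
||x|| = 7.2237
Step 2: Compute scaling factor.
scale = max(0, 1 - 0.74/7.2237) = 0.8976
Step 3: prox(x) = [-5.6883, -3.1115]
||prox(x)|| = 6.4837
Step 4: Proximal objective.
0.5*||prox-x||^2 = 0.2738
lambda*||prox|| = 4.7979
Total = 5.0717


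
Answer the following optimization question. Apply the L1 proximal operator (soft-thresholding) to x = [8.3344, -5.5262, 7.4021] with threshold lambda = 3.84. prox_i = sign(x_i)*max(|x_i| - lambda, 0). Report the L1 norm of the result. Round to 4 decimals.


Soft-thresholding with lambda = 3.84:
prox(8.3344) = sign(8.3344)*max(|8.3344| - 3.84, 0) = 4.4944
prox(-5.5262) = sign(-5.5262)*max(|-5.5262| - 3.84, 0) = -1.6862
prox(7.4021) = sign(7.4021)*max(|7.4021| - 3.84, 0) = 3.5621
prox(x) = [4.4944, -1.6862, 3.5621]
||prox(x)||_1 = 4.4944 + 1.6862 + 3.5621 = 9.7427


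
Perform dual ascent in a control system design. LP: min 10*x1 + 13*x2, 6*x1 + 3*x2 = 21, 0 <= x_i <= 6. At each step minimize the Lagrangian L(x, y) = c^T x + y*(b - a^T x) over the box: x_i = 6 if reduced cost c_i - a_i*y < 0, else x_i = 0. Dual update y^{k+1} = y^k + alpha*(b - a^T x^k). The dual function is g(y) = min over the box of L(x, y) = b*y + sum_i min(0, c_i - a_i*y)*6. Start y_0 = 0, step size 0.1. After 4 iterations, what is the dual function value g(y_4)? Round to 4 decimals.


Dual ascent for LP: min 10*x1 + 13*x2, 6*x1 + 3*x2 = 21, 0 <= x_i <= 6
Step 1: y^k = 0.0, reduced costs: (10.0, 13.0)
  x^k = (0.0, 0.0), subgradient = b - a^T x = 21.0
  y^{k+1} = 0.0 + 0.1*21.0 = 2.1
Step 2: y^k = 2.1, reduced costs: (-2.6, 6.7)
  x^k = (6.0, 0.0), subgradient = b - a^T x = -15.0
  y^{k+1} = 2.1 + 0.1*-15.0 = 0.6
Step 3: y^k = 0.6, reduced costs: (6.4, 11.2)
  x^k = (0.0, 0.0), subgradient = b - a^T x = 21.0
  y^{k+1} = 0.6 + 0.1*21.0 = 2.7
Step 4: y^k = 2.7, reduced costs: (-6.2, 4.9)
  x^k = (6.0, 0.0), subgradient = b - a^T x = -15.0
  y^{k+1} = 2.7 + 0.1*-15.0 = 1.2
Dual objective at y_4 = 1.2: reduced costs (2.8, 9.4), box minimizer x = (0.0, 0.0)
g(y_4) = b*y + (c1 - a1*y)*x1 + (c2 - a2*y)*x2 = 21*1.2 + 2.8*0.0 + 9.4*0.0 = 25.2 + 0.0 + 0.0 = 25.2


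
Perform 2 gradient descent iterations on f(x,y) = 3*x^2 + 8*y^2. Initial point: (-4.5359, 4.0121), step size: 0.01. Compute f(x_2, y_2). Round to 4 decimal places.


Gradient descent on f(x,y) = 3*x^2 + 8*y^2.
Starting point: (-4.5359, 4.0121), alpha = 0.01
Step 1: grad_x = 2*3*-4.5359 = -27.2154, grad_y = 2*8*4.0121 = 64.1936
  x_1 = -4.5359 - 0.01*-27.2154 = -4.2637
  y_1 = 4.0121 - 0.01*64.1936 = 3.3702
Step 2: grad_x = 2*3*-4.2637 = -25.5825, grad_y = 2*8*3.3702 = 53.9226
  x_2 = -4.2637 - 0.01*-25.5825 = -4.0079
  y_2 = 3.3702 - 0.01*53.9226 = 2.8309
f(-4.0079, 2.8309) = 3*(-4.0079)^2 + 8*2.8309^2 = 112.304


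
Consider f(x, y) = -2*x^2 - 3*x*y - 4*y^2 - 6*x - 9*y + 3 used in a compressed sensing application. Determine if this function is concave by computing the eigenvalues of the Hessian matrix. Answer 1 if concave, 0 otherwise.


The Hessian of f(x,y) = -2*x^2 - 3*x*y - 4*y^2 - 6*x - 9*y + 3 is:
H = [[-4, -3], [-3, -8]]
Trace = -4 - 8 = -12
Determinant = -4*-8 - (-3)^2 = 23
Discriminant = (-12)^2 - 4*23 = 52.0
Eigenvalues: lambda_1 = -9.6056, lambda_2 = -2.3944
The function is concave.

1


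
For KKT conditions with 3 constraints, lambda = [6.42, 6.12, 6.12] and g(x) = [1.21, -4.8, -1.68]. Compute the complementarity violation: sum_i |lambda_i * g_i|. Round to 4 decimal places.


KKT complementary slackness check:
lambda_1 * g_1 = 6.42 * 1.21 = 7.7682
lambda_2 * g_2 = 6.12 * -4.8 = -29.376
lambda_3 * g_3 = 6.12 * -1.68 = -10.2816
Total violation = 7.7682 + 29.376 + 10.2816 = 47.4258


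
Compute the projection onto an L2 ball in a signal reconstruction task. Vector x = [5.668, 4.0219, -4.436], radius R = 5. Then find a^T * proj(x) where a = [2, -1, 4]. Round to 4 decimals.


Step 1: Compute ||x|| (intermediates to 6 decimals).
||x|| = sqrt(5.668^2 + 4.0219^2 + (-4.436)^2) = 8.244998
Step 2: Project.
Since ||x|| > R, scale = R/||x|| = 5/8.244998 = 0.606428, proj(x) = scale * x
proj(x) = [3.437234, 2.438993, -2.690115]
Step 3: Dot product.
a^T * proj(x) = 2*3.437234 - 1*2.438993 + 4*(-2.690115) = -6.325


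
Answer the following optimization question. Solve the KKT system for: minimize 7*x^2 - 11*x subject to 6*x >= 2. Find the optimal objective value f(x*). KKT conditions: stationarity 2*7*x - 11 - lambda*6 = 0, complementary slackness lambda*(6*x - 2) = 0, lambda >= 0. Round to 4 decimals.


Step 1: Try lambda = 0 (constraint inactive).
Stationarity: 2*7*x - 11 = 0
x* = 11/(2*7) = 11/14 = 0.7857 (rounded; the exact value 11/14 is used below)
Check constraint: 6*0.7857 = 4.7142 >= 2 -- satisfied.
Step 2: Compute optimal value.
f(x*) = 7*(11/14)^2 - 11*(11/14) = -4.3214


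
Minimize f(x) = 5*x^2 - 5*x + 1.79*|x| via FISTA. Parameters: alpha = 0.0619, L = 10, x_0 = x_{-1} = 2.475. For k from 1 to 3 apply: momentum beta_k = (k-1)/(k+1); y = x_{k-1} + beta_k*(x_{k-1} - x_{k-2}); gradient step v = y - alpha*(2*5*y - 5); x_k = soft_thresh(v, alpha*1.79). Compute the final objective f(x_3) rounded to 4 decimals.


FISTA on f(x) = 5*x^2 - 5*x + 1.79*|x|
L = 10, alpha = 0.0619
Iteration 1: beta = 0.0, y = 2.475 + 0.0*(2.475 - 2.475) = 2.475
  grad(y) = 19.75, v = y - alpha*grad = 1.2525
  prox(v) = soft_thresh(1.2525, 0.1108) = 1.1417
Iteration 2: beta = 0.3333, y = 1.1417 + 0.3333*(1.1417 - 2.475) = 0.6972
  grad(y) = 1.9723, v = y - alpha*grad = 0.5751
  prox(v) = soft_thresh(0.5751, 0.1108) = 0.4643
Iteration 3: beta = 0.5, y = 0.4643 + 0.5*(0.4643 - 1.1417) = 0.1257
  grad(y) = -3.7432, v = y - alpha*grad = 0.3574
  prox(v) = soft_thresh(0.3574, 0.1108) = 0.2466
f(x_3) = 5*0.2466^2 - 5*0.2466 + 1.79*|0.2466| = -0.4875


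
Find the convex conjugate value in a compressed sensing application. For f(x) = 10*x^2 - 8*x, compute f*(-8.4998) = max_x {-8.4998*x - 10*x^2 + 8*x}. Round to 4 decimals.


f*(y) = sup_x {y*x - a*x^2 - b*x} = sup_x {(y-b)*x - a*x^2}
FOC: (y - b) - 2a*x = 0 => x* = (y - b)/(2a)
x* = (-8.4998 + 8)/(2*10) = -0.025
f*(-8.4998) = (y-b)^2/(4a) = (-8.4998 + 8)^2/(4*10)
= 0.2498/40 = 0.0062


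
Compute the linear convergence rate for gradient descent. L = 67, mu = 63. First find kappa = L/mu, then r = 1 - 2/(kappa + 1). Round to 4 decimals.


Step 1: Compute the condition number.
kappa = L/mu = 67/63 = 1.0635
Step 2: Compute the convergence rate.
r = 1 - 2/(kappa + 1) = 1 - 2*mu/(L + mu) = (L - mu)/(L + mu) = 4/130 = 0.0308


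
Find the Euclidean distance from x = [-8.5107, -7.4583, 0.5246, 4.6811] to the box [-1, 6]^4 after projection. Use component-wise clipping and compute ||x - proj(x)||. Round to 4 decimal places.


Project each component onto [-1, 6].
clip(-8.5107) = -1.0, clip(-7.4583) = -1.0, clip(0.5246) = 0.5246, clip(4.6811) = 4.6811
Projection = [-1.0, -1.0, 0.5246, 4.6811]
Squared diffs: [56.4106, 41.7096, 0.0, 0.0]
Distance = sqrt(98.1202) = 9.9056


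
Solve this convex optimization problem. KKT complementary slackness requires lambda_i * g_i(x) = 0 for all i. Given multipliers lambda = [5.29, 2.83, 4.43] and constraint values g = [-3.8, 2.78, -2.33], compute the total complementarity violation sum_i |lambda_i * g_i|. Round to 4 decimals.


KKT complementary slackness check:
lambda_1 * g_1 = 5.29 * -3.8 = -20.102
lambda_2 * g_2 = 2.83 * 2.78 = 7.8674
lambda_3 * g_3 = 4.43 * -2.33 = -10.3219
Total violation = 20.102 + 7.8674 + 10.3219 = 38.2913


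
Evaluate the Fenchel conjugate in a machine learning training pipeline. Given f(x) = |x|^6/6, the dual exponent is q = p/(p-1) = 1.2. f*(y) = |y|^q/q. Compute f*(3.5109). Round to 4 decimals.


The conjugate exponent q satisfies 1/p + 1/q = 1.
p = 6, so q = 6/(6 - 1) = 1.2
|y|^q = 3.5109^1.2 = 4.5134
f*(3.5109) = 4.5134 / 1.2 = 3.7612


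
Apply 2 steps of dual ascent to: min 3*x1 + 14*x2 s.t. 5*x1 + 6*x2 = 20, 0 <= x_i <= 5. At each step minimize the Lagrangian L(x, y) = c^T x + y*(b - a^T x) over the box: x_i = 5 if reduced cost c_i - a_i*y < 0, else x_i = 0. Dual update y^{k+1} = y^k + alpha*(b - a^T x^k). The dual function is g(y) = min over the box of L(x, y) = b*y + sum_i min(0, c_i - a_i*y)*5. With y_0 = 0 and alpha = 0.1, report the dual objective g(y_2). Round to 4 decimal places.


Dual ascent for LP: min 3*x1 + 14*x2, 5*x1 + 6*x2 = 20, 0 <= x_i <= 5
Step 1: y^k = 0.0, reduced costs: (3.0, 14.0)
  x^k = (0.0, 0.0), subgradient = b - a^T x = 20.0
  y^{k+1} = 0.0 + 0.1*20.0 = 2.0
Step 2: y^k = 2.0, reduced costs: (-7.0, 2.0)
  x^k = (5.0, 0.0), subgradient = b - a^T x = -5.0
  y^{k+1} = 2.0 + 0.1*-5.0 = 1.5
Dual objective at y_2 = 1.5: reduced costs (-4.5, 5.0), box minimizer x = (5.0, 0.0)
g(y_2) = b*y + (c1 - a1*y)*x1 + (c2 - a2*y)*x2 = 20*1.5 + (-4.5)*5.0 + 5.0*0.0 = 30.0 - 22.5 + 0.0 = 7.5


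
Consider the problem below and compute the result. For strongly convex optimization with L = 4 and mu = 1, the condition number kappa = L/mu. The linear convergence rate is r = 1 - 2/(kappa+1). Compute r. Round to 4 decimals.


Step 1: Compute the condition number.
kappa = L/mu = 4/1 = 4.0
Step 2: Compute the convergence rate.
r = 1 - 2/(kappa + 1) = 1 - 2*mu/(L + mu) = (L - mu)/(L + mu) = 3/5 = 0.6


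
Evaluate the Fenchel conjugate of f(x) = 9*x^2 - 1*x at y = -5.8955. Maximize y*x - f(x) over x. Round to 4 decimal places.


f*(y) = sup_x {y*x - a*x^2 - b*x} = sup_x {(y-b)*x - a*x^2}
FOC: (y - b) - 2a*x = 0 => x* = (y - b)/(2a)
x* = (-5.8955 + 1)/(2*9) = -0.272
f*(-5.8955) = (y-b)^2/(4a) = (-5.8955 + 1)^2/(4*9)
= 23.9659/36 = 0.6657


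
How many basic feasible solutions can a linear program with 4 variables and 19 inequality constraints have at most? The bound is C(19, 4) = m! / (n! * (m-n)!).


Each vertex corresponds to some choice of n active constraints out of m, so the number of vertices is at most C(m, n) = m! / (n!(m-n)!).
m = 19, n = 4
Numerator: 19 * 18 * 17 * 16
Denominator: 4! = 24
C(19, 4) = 3876


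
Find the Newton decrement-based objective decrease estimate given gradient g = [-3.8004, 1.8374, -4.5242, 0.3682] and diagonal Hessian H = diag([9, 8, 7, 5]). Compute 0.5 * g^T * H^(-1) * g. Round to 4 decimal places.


Step 1: H is diagonal, so H^(-1) * g = [-0.4223, 0.2297, -0.6463, 0.0736].
Step 2: g^T H^(-1) g = sum_i g_i^2 / H_ii
  = (-3.8004)^2/9 + (1.8374)^2/8 + (-4.5242)^2/7 + (0.3682)^2/5
  = 1.6048 + 0.422 + 2.9241 + 0.0271 = 4.978
Step 3: Objective decrease = 0.5 * g^T H^(-1) g = 2.489


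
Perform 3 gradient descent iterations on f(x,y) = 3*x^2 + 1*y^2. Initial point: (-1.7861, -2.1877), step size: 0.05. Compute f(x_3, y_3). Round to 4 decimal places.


Gradient descent on f(x,y) = 3*x^2 + 1*y^2.
Starting point: (-1.7861, -2.1877), alpha = 0.05
Step 1: grad_x = 2*3*-1.7861 = -10.7166, grad_y = 2*1*-2.1877 = -4.3754
  x_1 = -1.7861 - 0.05*-10.7166 = -1.2503
  y_1 = -2.1877 - 0.05*-4.3754 = -1.9689
Step 2: grad_x = 2*3*-1.2503 = -7.5016, grad_y = 2*1*-1.9689 = -3.9379
  x_2 = -1.2503 - 0.05*-7.5016 = -0.8752
  y_2 = -1.9689 - 0.05*-3.9379 = -1.772
Step 3: grad_x = 2*3*-0.8752 = -5.2511, grad_y = 2*1*-1.772 = -3.5441
  x_3 = -0.8752 - 0.05*-5.2511 = -0.6126
  y_3 = -1.772 - 0.05*-3.5441 = -1.5948
f(-0.6126, -1.5948) = 3*(-0.6126)^2 + 1*(-1.5948)^2 = 3.6694


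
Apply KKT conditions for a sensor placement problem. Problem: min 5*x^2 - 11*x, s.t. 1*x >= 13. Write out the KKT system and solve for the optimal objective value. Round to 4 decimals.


Step 1: Try lambda = 0 (constraint inactive).
x_unc = 11/(2*5) = 1.1
Check: 1*1.1 = 1.1 < 13 -- violated!
Step 2: Constraint must be active: 1*x = 13
x* = 13/1 = 13.0
lambda = (2*5*13.0 - 11)/1 = 119.0
Step 3: Compute optimal value.
f(x*) = 5*13.0^2 - 11*13.0 = 702.0


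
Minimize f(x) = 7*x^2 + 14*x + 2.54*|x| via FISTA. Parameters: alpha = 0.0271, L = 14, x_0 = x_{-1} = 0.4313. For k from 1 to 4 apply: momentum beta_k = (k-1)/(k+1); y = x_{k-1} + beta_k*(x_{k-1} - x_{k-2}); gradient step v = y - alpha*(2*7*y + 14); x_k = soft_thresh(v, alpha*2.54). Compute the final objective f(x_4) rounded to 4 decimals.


FISTA on f(x) = 7*x^2 + 14*x + 2.54*|x|
L = 14, alpha = 0.0271
Iteration 1: beta = 0.0, y = 0.4313 + 0.0*(0.4313 - 0.4313) = 0.4313
  grad(y) = 20.0382, v = y - alpha*grad = -0.1117
  prox(v) = soft_thresh(-0.1117, 0.0688) = -0.0429
Iteration 2: beta = 0.3333, y = -0.0429 + 0.3333*(-0.0429 - 0.4313) = -0.201
  grad(y) = 11.1864, v = y - alpha*grad = -0.5041
  prox(v) = soft_thresh(-0.5041, 0.0688) = -0.4353
Iteration 3: beta = 0.5, y = -0.4353 + 0.5*(-0.4353 + 0.0429) = -0.6315
  grad(y) = 5.1593, v = y - alpha*grad = -0.7713
  prox(v) = soft_thresh(-0.7713, 0.0688) = -0.7025
Iteration 4: beta = 0.6, y = -0.7025 + 0.6*(-0.7025 + 0.4353) = -0.8628
  grad(y) = 1.9213, v = y - alpha*grad = -0.9148
  prox(v) = soft_thresh(-0.9148, 0.0688) = -0.846
f(x_4) = 7*(-0.846)^2 + 14*(-0.846) + 2.54*|-0.846| = -4.6851


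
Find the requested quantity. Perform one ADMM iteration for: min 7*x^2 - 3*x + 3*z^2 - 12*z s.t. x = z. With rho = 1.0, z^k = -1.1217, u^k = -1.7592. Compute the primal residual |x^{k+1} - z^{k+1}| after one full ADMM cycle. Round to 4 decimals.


ADMM iteration with rho = 1.0, z^k = -1.1217, u^k = -1.7592
Step 1: x-update.
Minimize 7*x^2 - 3*x + (1.0/2)*(x + 1.1217 - 1.7592)^2
FOC: (2*7 + 1.0)*x = 3 + 1.0*(-1.1217 + 1.7592)
x^{k+1} = 0.2425
Step 2: z-update.
Minimize 3*z^2 - 12*z + (1.0/2)*(0.2425 - z - 1.7592)^2
FOC: (2*3 + 1.0)*z = 12 + 1.0*(0.2425 - 1.7592)
z^{k+1} = 1.4976
Step 3: u-update.
u^{k+1} = -1.7592 + 0.2425 - 1.4976 = -3.0143
Step 4: Primal residual = |0.2425 - 1.4976| = 1.2551


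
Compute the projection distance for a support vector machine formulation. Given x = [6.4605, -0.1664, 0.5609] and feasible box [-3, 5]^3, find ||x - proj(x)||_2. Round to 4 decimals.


Project each component onto [-3, 5].
clip(6.4605) = 5.0, clip(-0.1664) = -0.1664, clip(0.5609) = 0.5609
Projection = [5.0, -0.1664, 0.5609]
Squared diffs: [2.1331, 0.0, 0.0]
Distance = sqrt(2.1331) = 1.4605


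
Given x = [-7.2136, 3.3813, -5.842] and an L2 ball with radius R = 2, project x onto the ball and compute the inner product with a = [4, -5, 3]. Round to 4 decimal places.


Step 1: Compute ||x|| (intermediates to 6 decimals).
||x|| = sqrt((-7.2136)^2 + 3.3813^2 + (-5.842)^2) = 9.879179
Step 2: Project.
Since ||x|| > R, scale = R/||x|| = 2/9.879179 = 0.202446, proj(x) = scale * x
proj(x) = [-1.460364, 0.684531, -1.18269]
Step 3: Dot product.
a^T * proj(x) = 4*(-1.460364) - 5*0.684531 + 3*(-1.18269) = -12.8122


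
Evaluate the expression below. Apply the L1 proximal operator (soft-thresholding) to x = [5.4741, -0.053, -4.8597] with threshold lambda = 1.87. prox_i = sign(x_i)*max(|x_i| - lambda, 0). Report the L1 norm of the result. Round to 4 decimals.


Soft-thresholding with lambda = 1.87:
prox(5.4741) = sign(5.4741)*max(|5.4741| - 1.87, 0) = 3.6041
prox(-0.053) = sign(-0.053)*max(|-0.053| - 1.87, 0) = 0.0
prox(-4.8597) = sign(-4.8597)*max(|-4.8597| - 1.87, 0) = -2.9897
prox(x) = [3.6041, 0.0, -2.9897]
||prox(x)||_1 = 3.6041 + 0.0 + 2.9897 = 6.5938


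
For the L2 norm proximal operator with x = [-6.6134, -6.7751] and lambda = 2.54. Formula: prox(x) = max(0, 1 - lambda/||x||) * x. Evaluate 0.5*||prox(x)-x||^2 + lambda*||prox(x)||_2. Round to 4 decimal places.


Step 1: Compute ||x||.
||x|| = 9.4678
Step 2: Compute scaling factor.
scale = max(0, 1 - 2.54/9.4678) = 0.7317
Step 3: prox(x) = [-4.8392, -4.9575]
||prox(x)|| = 6.9278
Step 4: Proximal objective.
0.5*||prox-x||^2 = 3.2258
lambda*||prox|| = 17.5966
Total = 20.8224


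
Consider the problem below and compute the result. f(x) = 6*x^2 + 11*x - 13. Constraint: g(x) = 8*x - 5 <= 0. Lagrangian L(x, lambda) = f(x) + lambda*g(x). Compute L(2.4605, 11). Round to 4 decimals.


Step 1: Evaluate f(x).
f(2.4605) = 6*2.4605^2 + 11*2.4605 - 13 = 50.3899
Step 2: Evaluate g(x).
g(2.4605) = 8*2.4605 - 5 = 14.684
Step 3: Compute Lagrangian.
L = 50.3899 + 11*14.684 = 211.9139


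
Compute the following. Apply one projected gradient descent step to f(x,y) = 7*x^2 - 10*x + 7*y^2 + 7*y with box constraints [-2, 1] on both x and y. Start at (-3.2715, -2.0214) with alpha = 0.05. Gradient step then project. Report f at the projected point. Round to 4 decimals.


Step 1: Compute gradient at (-3.2715, -2.0214).
grad_x = 2*7*-3.2715 - 10 = -55.801
grad_y = 2*7*-2.0214 + 7 = -21.2996
Step 2: Gradient step.
x_raw = -3.2715 - 0.05*-55.801 = -0.4815
y_raw = -2.0214 - 0.05*-21.2996 = -0.9564
Step 3: Project onto [-2, 1].
x_proj = clip(-0.4815) = -0.4815
y_proj = clip(-0.9564) = -0.9564
Step 4: Evaluate f.
f(-0.4815, -0.9564) = 6.1453


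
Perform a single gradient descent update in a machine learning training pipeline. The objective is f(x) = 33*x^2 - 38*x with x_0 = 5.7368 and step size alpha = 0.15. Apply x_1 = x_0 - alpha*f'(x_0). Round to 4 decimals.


We compute the gradient at x_0 and apply the update.
f'(x) = 66*x - 38
f'(5.7368) = 66*5.7368 - 38 = 340.6288
x_1 = 5.7368 - 0.15*340.6288 = -45.3575


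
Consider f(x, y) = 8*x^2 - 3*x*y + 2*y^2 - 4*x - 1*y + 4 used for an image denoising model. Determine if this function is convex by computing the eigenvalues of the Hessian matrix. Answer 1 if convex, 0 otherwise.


The Hessian of f(x,y) = 8*x^2 - 3*x*y + 2*y^2 - 4*x - 1*y + 4 is:
H = [[16, -3], [-3, 4]]
Trace = 16 + 4 = 20
Determinant = 16*4 - (-3)^2 = 55
Discriminant = (20)^2 - 4*55 = 180.0
Eigenvalues: lambda_1 = 3.2918, lambda_2 = 16.7082
The function is convex.

1


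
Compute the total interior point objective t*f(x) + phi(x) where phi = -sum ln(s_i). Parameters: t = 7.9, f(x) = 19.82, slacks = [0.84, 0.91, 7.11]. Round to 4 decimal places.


Step 1: Compute log-barrier.
ln values: [-0.1744, -0.0943, 1.9615]
phi = -(-0.1744 - 0.0943 + 1.9615) = -1.6928
Step 2: Compute augmented objective.
t*f(x) = 7.9*19.82 = 156.578
Total = 156.578 - 1.6928 = 154.8852


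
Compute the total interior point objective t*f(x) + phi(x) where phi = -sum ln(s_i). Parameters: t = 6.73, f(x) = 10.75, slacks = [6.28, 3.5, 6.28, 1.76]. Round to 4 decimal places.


Step 1: Compute log-barrier.
ln values: [1.8374, 1.2528, 1.8374, 0.5653]
phi = -(1.8374 + 1.2528 + 1.8374 + 0.5653) = -5.4928
Step 2: Compute augmented objective.
t*f(x) = 6.73*10.75 = 72.3475
Total = 72.3475 - 5.4928 = 66.8547


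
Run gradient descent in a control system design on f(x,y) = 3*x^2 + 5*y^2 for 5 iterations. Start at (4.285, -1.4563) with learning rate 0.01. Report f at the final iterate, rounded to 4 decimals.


Gradient descent on f(x,y) = 3*x^2 + 5*y^2.
Starting point: (4.285, -1.4563), alpha = 0.01
Step 1: grad_x = 2*3*4.285 = 25.71, grad_y = 2*5*-1.4563 = -14.563
  x_1 = 4.285 - 0.01*25.71 = 4.0279
  y_1 = -1.4563 - 0.01*-14.563 = -1.3107
Step 2: grad_x = 2*3*4.0279 = 24.1674, grad_y = 2*5*-1.3107 = -13.1067
  x_2 = 4.0279 - 0.01*24.1674 = 3.7862
  y_2 = -1.3107 - 0.01*-13.1067 = -1.1796
Step 3: grad_x = 2*3*3.7862 = 22.7174, grad_y = 2*5*-1.1796 = -11.796
  x_3 = 3.7862 - 0.01*22.7174 = 3.5591
  y_3 = -1.1796 - 0.01*-11.796 = -1.0616
Step 4: grad_x = 2*3*3.5591 = 21.3543, grad_y = 2*5*-1.0616 = -10.6164
  x_4 = 3.5591 - 0.01*21.3543 = 3.3455
  y_4 = -1.0616 - 0.01*-10.6164 = -0.9555
Step 5: grad_x = 2*3*3.3455 = 20.0731, grad_y = 2*5*-0.9555 = -9.5548
  x_5 = 3.3455 - 0.01*20.0731 = 3.1448
  y_5 = -0.9555 - 0.01*-9.5548 = -0.8599
f(3.1448, -0.8599) = 3*3.1448^2 + 5*(-0.8599)^2 = 33.3663


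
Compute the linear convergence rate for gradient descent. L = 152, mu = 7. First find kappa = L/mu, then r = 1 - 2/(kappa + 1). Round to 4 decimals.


Step 1: Compute the condition number.
kappa = L/mu = 152/7 = 21.7143
Step 2: Compute the convergence rate.
r = 1 - 2/(kappa + 1) = 1 - 2*mu/(L + mu) = (L - mu)/(L + mu) = 145/159 = 0.9119


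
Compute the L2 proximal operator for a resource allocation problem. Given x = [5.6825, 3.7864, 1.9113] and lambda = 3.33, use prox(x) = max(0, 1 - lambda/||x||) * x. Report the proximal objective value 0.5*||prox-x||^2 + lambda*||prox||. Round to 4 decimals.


Step 1: Compute ||x||.
||x|| = 7.0909
Step 2: Compute scaling factor.
scale = max(0, 1 - 3.33/7.0909) = 0.5304
Step 3: prox(x) = [3.0139, 2.0082, 1.0137]
||prox(x)|| = 3.7609
Step 4: Proximal objective.
0.5*||prox-x||^2 = 5.5445
lambda*||prox|| = 12.5238
Total = 18.0682


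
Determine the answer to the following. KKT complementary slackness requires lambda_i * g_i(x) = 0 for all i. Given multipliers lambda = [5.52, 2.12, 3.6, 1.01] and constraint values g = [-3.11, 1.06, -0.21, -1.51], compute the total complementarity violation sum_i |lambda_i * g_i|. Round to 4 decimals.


KKT complementary slackness check:
lambda_1 * g_1 = 5.52 * -3.11 = -17.1672
lambda_2 * g_2 = 2.12 * 1.06 = 2.2472
lambda_3 * g_3 = 3.6 * -0.21 = -0.756
lambda_4 * g_4 = 1.01 * -1.51 = -1.5251
Total violation = 17.1672 + 2.2472 + 0.756 + 1.5251 = 21.6955
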